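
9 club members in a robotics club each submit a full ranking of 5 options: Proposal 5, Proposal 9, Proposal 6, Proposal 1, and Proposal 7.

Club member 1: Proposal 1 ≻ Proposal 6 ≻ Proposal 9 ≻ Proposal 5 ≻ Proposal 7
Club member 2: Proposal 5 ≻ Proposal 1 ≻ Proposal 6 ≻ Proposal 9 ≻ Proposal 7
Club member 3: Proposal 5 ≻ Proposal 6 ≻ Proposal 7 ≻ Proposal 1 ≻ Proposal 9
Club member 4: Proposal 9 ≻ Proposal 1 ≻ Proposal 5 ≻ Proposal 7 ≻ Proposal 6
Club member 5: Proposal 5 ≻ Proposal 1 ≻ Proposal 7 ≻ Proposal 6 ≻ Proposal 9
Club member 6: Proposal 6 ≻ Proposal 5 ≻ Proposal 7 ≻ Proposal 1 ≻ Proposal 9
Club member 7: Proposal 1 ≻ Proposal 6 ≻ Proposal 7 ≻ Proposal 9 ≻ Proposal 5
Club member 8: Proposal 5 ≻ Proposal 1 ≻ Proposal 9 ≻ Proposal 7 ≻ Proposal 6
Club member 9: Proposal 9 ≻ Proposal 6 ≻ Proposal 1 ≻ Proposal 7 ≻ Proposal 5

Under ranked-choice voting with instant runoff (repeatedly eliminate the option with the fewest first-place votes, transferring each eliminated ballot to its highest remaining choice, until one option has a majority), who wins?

Round 1: Proposal 5 4, Proposal 9 2, Proposal 1 2, Proposal 6 1, Proposal 7 0. Proposal 7 has the fewest and is eliminated.
Round 2: Proposal 5 4, Proposal 9 2, Proposal 1 2, Proposal 6 1. Proposal 6 has the fewest and is eliminated.
Round 3: Proposal 5 5, Proposal 9 2, Proposal 1 2. Proposal 5 has a majority.

Proposal 5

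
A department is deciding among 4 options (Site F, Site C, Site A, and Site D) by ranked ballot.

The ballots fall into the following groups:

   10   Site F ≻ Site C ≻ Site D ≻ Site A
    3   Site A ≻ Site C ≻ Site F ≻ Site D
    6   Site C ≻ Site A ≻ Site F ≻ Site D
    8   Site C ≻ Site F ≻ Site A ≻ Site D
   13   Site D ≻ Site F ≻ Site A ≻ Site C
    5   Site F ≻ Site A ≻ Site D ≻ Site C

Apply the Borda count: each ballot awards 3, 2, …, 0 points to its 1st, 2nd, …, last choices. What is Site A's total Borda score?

Borda scores:
  Site F: 10·3 + 3·1 + 6·1 + 8·2 + 13·2 + 5·3 = 96
  Site C: 10·2 + 3·2 + 6·3 + 8·3 + 13·0 + 5·0 = 68
  Site A: 10·0 + 3·3 + 6·2 + 8·1 + 13·1 + 5·2 = 52
  Site D: 10·1 + 3·0 + 6·0 + 8·0 + 13·3 + 5·1 = 54

52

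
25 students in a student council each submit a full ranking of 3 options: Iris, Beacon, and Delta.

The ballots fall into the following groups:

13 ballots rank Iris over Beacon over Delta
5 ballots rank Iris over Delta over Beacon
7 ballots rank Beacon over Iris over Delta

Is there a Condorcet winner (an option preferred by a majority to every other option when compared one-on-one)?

Yes

Head-to-head results (25 voters total):
Iris vs Beacon: Iris wins 18–7.
Iris vs Delta: Iris wins 25–0.
Beacon vs Delta: Beacon wins 20–5.
Iris beats each rival — Beacon (18–7), Delta (25–0) — so Iris is the Condorcet winner.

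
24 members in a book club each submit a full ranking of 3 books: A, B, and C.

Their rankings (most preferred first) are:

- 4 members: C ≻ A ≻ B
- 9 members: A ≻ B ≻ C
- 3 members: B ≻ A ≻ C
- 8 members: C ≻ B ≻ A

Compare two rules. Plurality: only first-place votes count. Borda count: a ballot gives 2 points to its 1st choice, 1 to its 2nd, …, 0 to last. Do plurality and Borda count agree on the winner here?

Plurality first-place counts: A 9, B 3, C 12 → C.
Borda totals: A 25, B 23, C 24 → A.
The two rules disagree: plurality picks C, Borda picks A.

No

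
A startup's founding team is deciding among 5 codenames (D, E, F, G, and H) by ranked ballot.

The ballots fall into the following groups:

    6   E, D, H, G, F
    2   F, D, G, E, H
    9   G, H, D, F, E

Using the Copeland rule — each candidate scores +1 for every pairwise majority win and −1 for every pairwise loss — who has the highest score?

G

Pairwise results:
  D vs E: D wins 11–6.
  D vs F: D wins 15–2.
  D vs G: G wins 9–8.
  D vs H: H wins 9–8.
  E vs F: F wins 11–6.
  E vs G: G wins 11–6.
  E vs H: H wins 9–8.
  F vs G: G wins 15–2.
  F vs H: H wins 15–2.
  G vs H: G wins 11–6.
Copeland scores (wins − losses):
  D: 2 − 2 = 0
  E: 0 − 4 = -4
  F: 1 − 3 = -2
  G: 4 − 0 = 4
  H: 3 − 1 = 2
G has the best Copeland score.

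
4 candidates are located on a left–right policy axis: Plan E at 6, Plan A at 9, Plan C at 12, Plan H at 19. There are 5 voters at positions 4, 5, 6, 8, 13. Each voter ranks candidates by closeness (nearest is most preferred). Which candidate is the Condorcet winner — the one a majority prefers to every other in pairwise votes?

With single-peaked preferences on a line, the Condorcet winner is the candidate closest to the median voter.
The median voter (position 6) is closest to Plan E at 6.
Check: Plan E vs Plan A — voters closer to Plan E: 3 of 5.

Plan E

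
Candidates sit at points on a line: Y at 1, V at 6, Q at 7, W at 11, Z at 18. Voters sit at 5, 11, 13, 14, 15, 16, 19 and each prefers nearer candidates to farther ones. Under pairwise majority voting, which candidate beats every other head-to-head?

With single-peaked preferences on a line, the Condorcet winner is the candidate closest to the median voter.
The median voter (position 14) is closest to W at 11.
Check: W vs V — voters closer to W: 6 of 7.

W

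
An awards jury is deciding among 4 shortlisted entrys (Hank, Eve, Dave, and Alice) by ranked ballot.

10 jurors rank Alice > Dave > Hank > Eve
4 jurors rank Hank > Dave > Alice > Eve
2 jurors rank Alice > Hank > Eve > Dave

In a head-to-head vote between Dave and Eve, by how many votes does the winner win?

Ballots ranking Dave above Eve: 10+4 = 14.
Ballots ranking Eve above Dave: 2.
Dave wins 14–2, a margin of 12.

12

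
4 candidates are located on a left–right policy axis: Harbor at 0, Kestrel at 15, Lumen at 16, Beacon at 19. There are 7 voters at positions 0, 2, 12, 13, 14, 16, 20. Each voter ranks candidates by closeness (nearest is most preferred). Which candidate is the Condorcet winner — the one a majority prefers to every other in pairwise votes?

Kestrel

With single-peaked preferences on a line, the Condorcet winner is the candidate closest to the median voter.
The median voter (position 13) is closest to Kestrel at 15.
Check: Kestrel vs Harbor — voters closer to Kestrel: 5 of 7.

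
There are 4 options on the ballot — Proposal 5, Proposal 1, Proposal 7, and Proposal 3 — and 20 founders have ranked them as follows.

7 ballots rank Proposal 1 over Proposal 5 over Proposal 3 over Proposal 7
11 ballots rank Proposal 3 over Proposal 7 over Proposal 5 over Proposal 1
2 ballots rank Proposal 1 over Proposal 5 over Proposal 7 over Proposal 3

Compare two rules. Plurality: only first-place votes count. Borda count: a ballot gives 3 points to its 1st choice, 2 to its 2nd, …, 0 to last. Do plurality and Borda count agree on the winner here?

Plurality first-place counts: Proposal 5 0, Proposal 1 9, Proposal 7 0, Proposal 3 11 → Proposal 3.
Borda totals: Proposal 5 29, Proposal 1 27, Proposal 7 24, Proposal 3 40 → Proposal 3.
The two rules agree on Proposal 3.

Yes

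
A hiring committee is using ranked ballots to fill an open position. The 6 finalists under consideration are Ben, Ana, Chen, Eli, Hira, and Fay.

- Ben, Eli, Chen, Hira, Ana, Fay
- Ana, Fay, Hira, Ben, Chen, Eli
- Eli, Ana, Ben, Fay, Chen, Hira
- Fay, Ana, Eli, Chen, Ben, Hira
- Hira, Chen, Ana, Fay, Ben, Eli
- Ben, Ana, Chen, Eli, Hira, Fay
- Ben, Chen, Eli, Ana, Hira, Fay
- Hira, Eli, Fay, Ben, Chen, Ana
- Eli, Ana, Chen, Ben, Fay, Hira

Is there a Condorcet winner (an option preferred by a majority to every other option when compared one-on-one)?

No

Head-to-head results (9 voters total):
Ben vs Ana: Ana wins 5–4.
Ben vs Chen: Ben wins 6–3.
Ben vs Eli: Ben wins 5–4.
Ben vs Hira: Ben wins 6–3.
Ben vs Fay: Ben wins 5–4.
Ana vs Chen: Ana wins 5–4.
Ana vs Eli: Eli wins 5–4.
Ana vs Hira: Ana wins 6–3.
Ana vs Fay: Ana wins 7–2.
Chen vs Eli: Eli wins 5–4.
Chen vs Hira: Chen wins 6–3.
Chen vs Fay: Chen wins 5–4.
Eli vs Hira: Eli wins 6–3.
Eli vs Fay: Eli wins 6–3.
Hira vs Fay: Hira wins 5–4.
No candidate beats all others: Ben beats Eli beats Ana beats Ben, a majority cycle.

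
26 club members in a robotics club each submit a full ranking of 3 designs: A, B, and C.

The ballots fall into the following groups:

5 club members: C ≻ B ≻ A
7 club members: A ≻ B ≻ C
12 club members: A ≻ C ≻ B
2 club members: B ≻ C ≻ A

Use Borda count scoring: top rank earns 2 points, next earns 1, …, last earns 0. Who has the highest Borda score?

Borda scores:
  A: 5·0 + 7·2 + 12·2 + 2·0 = 38
  B: 5·1 + 7·1 + 12·0 + 2·2 = 16
  C: 5·2 + 7·0 + 12·1 + 2·1 = 24
A has the highest total.

A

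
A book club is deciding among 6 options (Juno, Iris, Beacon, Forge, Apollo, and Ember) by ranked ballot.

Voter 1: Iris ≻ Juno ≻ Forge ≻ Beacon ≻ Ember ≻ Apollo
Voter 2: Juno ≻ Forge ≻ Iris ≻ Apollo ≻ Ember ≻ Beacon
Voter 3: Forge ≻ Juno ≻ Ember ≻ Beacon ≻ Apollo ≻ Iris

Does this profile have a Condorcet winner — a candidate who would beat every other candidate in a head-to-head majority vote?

Yes

Head-to-head results (3 voters total):
Juno vs Iris: Juno wins 2–1.
Juno vs Beacon: Juno wins 3–0.
Juno vs Forge: Juno wins 2–1.
Juno vs Apollo: Juno wins 3–0.
Juno vs Ember: Juno wins 3–0.
Iris vs Beacon: Iris wins 2–1.
Iris vs Forge: Forge wins 2–1.
Iris vs Apollo: Iris wins 2–1.
Iris vs Ember: Iris wins 2–1.
Beacon vs Forge: Forge wins 3–0.
Beacon vs Apollo: Beacon wins 2–1.
Beacon vs Ember: Ember wins 2–1.
Forge vs Apollo: Forge wins 3–0.
Forge vs Ember: Forge wins 3–0.
Apollo vs Ember: Ember wins 2–1.
Juno beats each rival — Iris (2–1), Beacon (3–0), Forge (2–1), Apollo (3–0), Ember (3–0) — so Juno is the Condorcet winner.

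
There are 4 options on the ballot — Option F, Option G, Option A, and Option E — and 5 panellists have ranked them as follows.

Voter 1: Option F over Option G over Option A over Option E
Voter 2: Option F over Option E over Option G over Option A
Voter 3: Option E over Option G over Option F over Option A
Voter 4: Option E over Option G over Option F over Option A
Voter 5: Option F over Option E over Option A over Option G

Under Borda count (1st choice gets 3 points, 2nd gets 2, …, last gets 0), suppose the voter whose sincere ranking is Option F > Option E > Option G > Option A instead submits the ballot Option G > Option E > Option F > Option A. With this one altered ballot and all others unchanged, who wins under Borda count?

Option E

Borda totals with the altered ballot: Option F 9, Option G 9, Option A 2, Option E 10.
The switch changes the winner from Option F to Option E.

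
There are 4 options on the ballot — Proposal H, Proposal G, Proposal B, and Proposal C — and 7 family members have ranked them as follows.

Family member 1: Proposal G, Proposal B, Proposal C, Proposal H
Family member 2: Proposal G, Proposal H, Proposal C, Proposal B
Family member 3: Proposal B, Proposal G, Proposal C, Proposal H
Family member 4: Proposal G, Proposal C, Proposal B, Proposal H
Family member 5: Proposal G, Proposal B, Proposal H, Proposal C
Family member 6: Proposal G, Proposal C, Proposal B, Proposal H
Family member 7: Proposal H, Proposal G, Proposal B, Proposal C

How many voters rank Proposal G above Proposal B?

6

Ballots ranking Proposal G above Proposal B: 6.
Ballots ranking Proposal B above Proposal G: 1.
So 6 of 7 voters prefer Proposal G to Proposal B.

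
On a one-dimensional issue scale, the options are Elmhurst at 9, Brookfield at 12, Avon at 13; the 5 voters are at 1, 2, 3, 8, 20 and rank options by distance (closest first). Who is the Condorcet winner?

Elmhurst

With single-peaked preferences on a line, the Condorcet winner is the candidate closest to the median voter.
The median voter (position 3) is closest to Elmhurst at 9.
Check: Elmhurst vs Brookfield — voters closer to Elmhurst: 4 of 5.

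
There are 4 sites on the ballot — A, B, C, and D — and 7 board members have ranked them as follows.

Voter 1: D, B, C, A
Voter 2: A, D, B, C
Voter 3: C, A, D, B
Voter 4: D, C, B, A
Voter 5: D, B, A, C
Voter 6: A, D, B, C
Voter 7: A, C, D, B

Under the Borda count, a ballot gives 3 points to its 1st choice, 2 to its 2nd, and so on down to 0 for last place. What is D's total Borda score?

15

Borda scores:
  A: 0 + 3 + 2 + 0 + 1 + 3 + 3 = 12
  B: 2 + 1 + 0 + 1 + 2 + 1 + 0 = 7
  C: 1 + 0 + 3 + 2 + 0 + 0 + 2 = 8
  D: 3 + 2 + 1 + 3 + 3 + 2 + 1 = 15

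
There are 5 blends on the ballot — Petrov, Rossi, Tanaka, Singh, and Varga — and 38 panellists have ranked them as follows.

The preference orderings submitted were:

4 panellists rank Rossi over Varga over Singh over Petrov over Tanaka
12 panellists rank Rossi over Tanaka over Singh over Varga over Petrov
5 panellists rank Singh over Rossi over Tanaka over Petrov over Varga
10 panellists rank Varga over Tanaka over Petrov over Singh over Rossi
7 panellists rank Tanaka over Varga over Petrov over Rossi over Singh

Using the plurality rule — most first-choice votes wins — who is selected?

Rossi

First-place vote totals:
  Petrov: 0
  Rossi: 16
  Tanaka: 7
  Singh: 5
  Varga: 10
Rossi has the most first-place votes.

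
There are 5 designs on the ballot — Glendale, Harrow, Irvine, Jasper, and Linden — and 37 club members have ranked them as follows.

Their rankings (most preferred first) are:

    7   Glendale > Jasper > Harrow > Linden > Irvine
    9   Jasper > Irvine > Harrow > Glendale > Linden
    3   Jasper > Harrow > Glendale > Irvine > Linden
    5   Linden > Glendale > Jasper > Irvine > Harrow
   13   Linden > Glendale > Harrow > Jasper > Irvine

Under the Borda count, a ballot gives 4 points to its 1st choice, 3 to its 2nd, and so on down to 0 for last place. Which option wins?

Borda scores:
  Glendale: 7·4 + 9·1 + 3·2 + 5·3 + 13·3 = 97
  Harrow: 7·2 + 9·2 + 3·3 + 5·0 + 13·2 = 67
  Irvine: 7·0 + 9·3 + 3·1 + 5·1 + 13·0 = 35
  Jasper: 7·3 + 9·4 + 3·4 + 5·2 + 13·1 = 92
  Linden: 7·1 + 9·0 + 3·0 + 5·4 + 13·4 = 79
Glendale has the highest total.

Glendale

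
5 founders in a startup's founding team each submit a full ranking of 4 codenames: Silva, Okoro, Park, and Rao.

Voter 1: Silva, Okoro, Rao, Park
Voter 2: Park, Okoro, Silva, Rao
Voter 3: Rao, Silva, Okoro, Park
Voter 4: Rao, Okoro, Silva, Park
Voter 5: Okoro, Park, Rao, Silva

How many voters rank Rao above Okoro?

Ballots ranking Rao above Okoro: 2.
Ballots ranking Okoro above Rao: 3.
So 2 of 5 voters prefer Rao to Okoro.

2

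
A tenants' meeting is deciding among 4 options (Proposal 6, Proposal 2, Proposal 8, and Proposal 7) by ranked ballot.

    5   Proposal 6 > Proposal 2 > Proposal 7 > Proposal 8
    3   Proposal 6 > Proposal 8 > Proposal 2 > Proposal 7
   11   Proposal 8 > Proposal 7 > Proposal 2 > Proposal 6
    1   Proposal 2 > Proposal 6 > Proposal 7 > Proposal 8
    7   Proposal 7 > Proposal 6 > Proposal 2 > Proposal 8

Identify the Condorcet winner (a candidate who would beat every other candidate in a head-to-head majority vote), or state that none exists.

Head-to-head results (27 voters total):
Proposal 6 vs Proposal 2: Proposal 6 wins 15–12.
Proposal 6 vs Proposal 8: Proposal 6 wins 16–11.
Proposal 6 vs Proposal 7: Proposal 7 wins 18–9.
Proposal 2 vs Proposal 8: Proposal 8 wins 14–13.
Proposal 2 vs Proposal 7: Proposal 7 wins 18–9.
Proposal 8 vs Proposal 7: Proposal 8 wins 14–13.
No candidate beats all others: Proposal 6 beats Proposal 8 beats Proposal 7 beats Proposal 6, a majority cycle.

No Condorcet winner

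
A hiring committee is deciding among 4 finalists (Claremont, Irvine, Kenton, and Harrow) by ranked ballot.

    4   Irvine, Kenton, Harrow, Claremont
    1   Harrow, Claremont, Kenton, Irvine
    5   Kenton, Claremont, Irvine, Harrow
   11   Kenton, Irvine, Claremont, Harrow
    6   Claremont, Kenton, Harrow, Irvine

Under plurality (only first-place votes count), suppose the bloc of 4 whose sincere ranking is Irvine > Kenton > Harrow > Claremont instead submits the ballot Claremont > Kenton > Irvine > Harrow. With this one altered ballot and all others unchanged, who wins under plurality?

First-place totals with the altered ballot: Claremont 10, Irvine 0, Kenton 16, Harrow 1.
The winner is unchanged: still Kenton.

Kenton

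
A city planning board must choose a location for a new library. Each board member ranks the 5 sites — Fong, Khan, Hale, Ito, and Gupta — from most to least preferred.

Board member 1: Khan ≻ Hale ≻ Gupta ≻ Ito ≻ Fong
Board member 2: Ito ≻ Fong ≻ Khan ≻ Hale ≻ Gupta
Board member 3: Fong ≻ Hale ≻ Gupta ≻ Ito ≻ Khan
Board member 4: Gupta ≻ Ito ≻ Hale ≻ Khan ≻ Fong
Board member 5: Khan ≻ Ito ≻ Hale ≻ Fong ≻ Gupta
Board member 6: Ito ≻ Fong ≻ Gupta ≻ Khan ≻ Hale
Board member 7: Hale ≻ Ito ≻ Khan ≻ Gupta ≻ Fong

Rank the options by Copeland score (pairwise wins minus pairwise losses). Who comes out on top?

Pairwise results:
  Fong vs Khan: Khan wins 4–3.
  Fong vs Hale: Hale wins 4–3.
  Fong vs Ito: Ito wins 6–1.
  Fong vs Gupta: Fong wins 4–3.
  Khan vs Hale: Khan wins 4–3.
  Khan vs Ito: Ito wins 5–2.
  Khan vs Gupta: Khan wins 4–3.
  Hale vs Ito: Ito wins 4–3.
  Hale vs Gupta: Hale wins 5–2.
  Ito vs Gupta: Ito wins 4–3.
Copeland scores (wins − losses):
  Fong: 1 − 3 = -2
  Khan: 3 − 1 = 2
  Hale: 2 − 2 = 0
  Ito: 4 − 0 = 4
  Gupta: 0 − 4 = -4
Ito has the best Copeland score.

Ito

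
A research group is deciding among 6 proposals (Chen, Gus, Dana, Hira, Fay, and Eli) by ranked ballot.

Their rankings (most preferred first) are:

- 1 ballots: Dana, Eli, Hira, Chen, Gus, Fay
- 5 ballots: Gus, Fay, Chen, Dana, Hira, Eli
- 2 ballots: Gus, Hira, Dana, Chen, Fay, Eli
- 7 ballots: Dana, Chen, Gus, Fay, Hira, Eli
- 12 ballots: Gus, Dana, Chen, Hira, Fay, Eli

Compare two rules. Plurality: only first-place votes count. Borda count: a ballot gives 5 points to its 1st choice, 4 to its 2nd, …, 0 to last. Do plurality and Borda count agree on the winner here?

Yes

Plurality first-place counts: Chen 0, Gus 19, Dana 8, Hira 0, Fay 0, Eli 0 → Gus.
Borda totals: Chen 85, Gus 117, Dana 104, Hira 47, Fay 48, Eli 4 → Gus.
The two rules agree on Gus.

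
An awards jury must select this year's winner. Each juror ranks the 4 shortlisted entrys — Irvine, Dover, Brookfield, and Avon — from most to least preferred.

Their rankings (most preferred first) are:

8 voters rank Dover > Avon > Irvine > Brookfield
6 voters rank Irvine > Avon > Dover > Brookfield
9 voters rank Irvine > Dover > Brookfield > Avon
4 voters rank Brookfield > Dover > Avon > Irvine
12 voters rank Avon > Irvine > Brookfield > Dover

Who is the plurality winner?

Irvine

First-place vote totals:
  Irvine: 15
  Dover: 8
  Brookfield: 4
  Avon: 12
Irvine has the most first-place votes.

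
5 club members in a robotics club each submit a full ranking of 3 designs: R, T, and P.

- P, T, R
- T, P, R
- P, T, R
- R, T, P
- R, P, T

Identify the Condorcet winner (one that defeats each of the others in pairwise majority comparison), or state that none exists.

Head-to-head results (5 voters total):
R vs T: T wins 3–2.
R vs P: P wins 3–2.
T vs P: P wins 3–2.
P beats each rival — R (3–2), T (3–2) — so P is the Condorcet winner.

P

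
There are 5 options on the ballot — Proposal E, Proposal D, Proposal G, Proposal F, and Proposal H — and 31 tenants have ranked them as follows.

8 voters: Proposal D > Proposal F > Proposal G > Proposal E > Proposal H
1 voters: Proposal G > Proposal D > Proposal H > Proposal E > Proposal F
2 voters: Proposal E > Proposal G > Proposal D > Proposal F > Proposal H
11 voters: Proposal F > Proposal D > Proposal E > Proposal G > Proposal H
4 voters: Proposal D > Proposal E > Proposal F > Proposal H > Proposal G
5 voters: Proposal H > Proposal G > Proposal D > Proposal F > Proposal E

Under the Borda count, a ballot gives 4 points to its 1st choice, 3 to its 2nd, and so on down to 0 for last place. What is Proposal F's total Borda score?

Borda scores:
  Proposal E: 8·1 + 1 + 2·4 + 11·2 + 4·3 + 5·0 = 51
  Proposal D: 8·4 + 3 + 2·2 + 11·3 + 4·4 + 5·2 = 98
  Proposal G: 8·2 + 4 + 2·3 + 11·1 + 4·0 + 5·3 = 52
  Proposal F: 8·3 + 0 + 2·1 + 11·4 + 4·2 + 5·1 = 83
  Proposal H: 8·0 + 2 + 2·0 + 11·0 + 4·1 + 5·4 = 26

83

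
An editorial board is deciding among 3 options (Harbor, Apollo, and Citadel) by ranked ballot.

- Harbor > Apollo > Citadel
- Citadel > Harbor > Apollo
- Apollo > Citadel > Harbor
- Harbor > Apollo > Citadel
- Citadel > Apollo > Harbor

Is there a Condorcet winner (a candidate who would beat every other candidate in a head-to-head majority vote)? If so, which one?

There is no Condorcet winner

Head-to-head results (5 voters total):
Harbor vs Apollo: Harbor wins 3–2.
Harbor vs Citadel: Citadel wins 3–2.
Apollo vs Citadel: Apollo wins 3–2.
No candidate beats all others: Harbor beats Apollo beats Citadel beats Harbor, a majority cycle.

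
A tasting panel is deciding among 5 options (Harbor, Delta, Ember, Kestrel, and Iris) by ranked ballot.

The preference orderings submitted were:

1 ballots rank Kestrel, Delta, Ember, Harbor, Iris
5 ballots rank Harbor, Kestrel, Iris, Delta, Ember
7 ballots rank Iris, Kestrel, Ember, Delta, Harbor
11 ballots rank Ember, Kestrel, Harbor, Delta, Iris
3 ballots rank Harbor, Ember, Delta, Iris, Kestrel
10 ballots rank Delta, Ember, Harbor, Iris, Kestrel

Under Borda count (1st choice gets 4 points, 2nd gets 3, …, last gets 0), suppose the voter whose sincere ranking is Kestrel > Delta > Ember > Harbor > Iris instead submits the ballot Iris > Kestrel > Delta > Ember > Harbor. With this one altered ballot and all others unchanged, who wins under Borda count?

Borda totals with the altered ballot: Harbor 74, Delta 71, Ember 98, Kestrel 72, Iris 55.
The winner is unchanged: still Ember.

Ember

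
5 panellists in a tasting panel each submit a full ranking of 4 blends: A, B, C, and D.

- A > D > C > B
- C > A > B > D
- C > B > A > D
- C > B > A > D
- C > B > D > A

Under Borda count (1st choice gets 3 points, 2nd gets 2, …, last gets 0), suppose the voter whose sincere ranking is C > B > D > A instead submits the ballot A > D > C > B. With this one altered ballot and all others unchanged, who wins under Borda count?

Borda totals with the altered ballot: A 10, B 5, C 11, D 4.
The winner is unchanged: still C.

C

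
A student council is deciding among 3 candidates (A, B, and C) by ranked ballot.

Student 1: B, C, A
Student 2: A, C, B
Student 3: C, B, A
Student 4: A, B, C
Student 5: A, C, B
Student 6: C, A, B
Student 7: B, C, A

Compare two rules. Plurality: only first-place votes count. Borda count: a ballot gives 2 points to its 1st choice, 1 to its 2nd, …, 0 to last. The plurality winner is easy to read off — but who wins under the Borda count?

C

Plurality first-place counts: A 3, B 2, C 2 → A.
Borda totals: A 7, B 6, C 8 → C.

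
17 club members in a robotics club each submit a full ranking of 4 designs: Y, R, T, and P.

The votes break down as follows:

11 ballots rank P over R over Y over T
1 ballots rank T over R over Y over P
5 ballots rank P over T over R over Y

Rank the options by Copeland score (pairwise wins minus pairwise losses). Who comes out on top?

P

Pairwise results:
  Y vs R: R wins 17–0.
  Y vs T: Y wins 11–6.
  Y vs P: P wins 16–1.
  R vs T: R wins 11–6.
  R vs P: P wins 16–1.
  T vs P: P wins 16–1.
Copeland scores (wins − losses):
  Y: 1 − 2 = -1
  R: 2 − 1 = 1
  T: 0 − 3 = -3
  P: 3 − 0 = 3
P has the best Copeland score.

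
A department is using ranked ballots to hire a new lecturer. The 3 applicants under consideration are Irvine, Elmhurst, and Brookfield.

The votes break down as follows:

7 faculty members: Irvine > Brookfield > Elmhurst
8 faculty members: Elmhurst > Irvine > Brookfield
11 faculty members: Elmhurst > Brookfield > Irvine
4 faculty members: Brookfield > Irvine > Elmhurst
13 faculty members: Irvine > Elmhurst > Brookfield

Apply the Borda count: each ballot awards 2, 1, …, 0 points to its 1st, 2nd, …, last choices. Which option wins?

Irvine

Borda scores:
  Irvine: 7·2 + 8·1 + 11·0 + 4·1 + 13·2 = 52
  Elmhurst: 7·0 + 8·2 + 11·2 + 4·0 + 13·1 = 51
  Brookfield: 7·1 + 8·0 + 11·1 + 4·2 + 13·0 = 26
Irvine has the highest total.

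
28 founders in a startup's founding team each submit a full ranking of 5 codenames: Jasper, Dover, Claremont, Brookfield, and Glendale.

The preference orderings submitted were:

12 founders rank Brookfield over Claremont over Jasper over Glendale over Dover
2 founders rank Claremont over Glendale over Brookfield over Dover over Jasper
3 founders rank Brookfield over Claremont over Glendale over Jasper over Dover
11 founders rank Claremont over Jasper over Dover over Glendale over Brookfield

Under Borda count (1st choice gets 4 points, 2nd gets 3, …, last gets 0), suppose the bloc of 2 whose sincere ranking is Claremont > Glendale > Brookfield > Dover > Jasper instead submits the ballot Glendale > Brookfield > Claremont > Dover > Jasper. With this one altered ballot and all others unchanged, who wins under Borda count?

Borda totals with the altered ballot: Jasper 60, Dover 24, Claremont 93, Brookfield 66, Glendale 37.
The winner is unchanged: still Claremont.

Claremont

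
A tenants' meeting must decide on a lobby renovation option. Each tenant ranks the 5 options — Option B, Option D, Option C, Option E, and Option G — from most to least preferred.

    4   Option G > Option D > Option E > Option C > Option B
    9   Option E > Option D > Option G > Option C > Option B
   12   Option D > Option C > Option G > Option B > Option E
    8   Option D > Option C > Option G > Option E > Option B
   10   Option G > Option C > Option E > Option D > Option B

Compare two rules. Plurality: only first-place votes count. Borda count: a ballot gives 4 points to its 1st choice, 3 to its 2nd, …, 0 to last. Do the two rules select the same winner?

Yes

Plurality first-place counts: Option B 0, Option D 20, Option C 0, Option E 9, Option G 14 → Option D.
Borda totals: Option B 12, Option D 129, Option C 103, Option E 72, Option G 114 → Option D.
The two rules agree on Option D.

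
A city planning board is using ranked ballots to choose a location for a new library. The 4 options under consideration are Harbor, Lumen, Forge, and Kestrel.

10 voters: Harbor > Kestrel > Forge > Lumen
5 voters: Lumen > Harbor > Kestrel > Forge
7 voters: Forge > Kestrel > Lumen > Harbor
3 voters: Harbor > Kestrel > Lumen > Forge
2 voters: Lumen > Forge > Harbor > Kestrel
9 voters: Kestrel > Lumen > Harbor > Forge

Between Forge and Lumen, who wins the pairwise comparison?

Lumen

Ballots ranking Forge above Lumen: 10+7 = 17.
Ballots ranking Lumen above Forge: 5+3+2+9 = 19.
Lumen wins the head-to-head, 19–17.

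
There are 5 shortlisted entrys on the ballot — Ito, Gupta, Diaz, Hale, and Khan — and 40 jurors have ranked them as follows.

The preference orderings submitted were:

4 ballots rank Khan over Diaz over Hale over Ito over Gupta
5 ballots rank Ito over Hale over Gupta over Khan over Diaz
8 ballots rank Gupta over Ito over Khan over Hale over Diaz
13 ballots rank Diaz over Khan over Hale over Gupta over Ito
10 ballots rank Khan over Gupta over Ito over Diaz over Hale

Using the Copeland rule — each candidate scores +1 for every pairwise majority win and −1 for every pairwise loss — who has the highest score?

Khan

Pairwise results:
  Ito vs Gupta: Gupta wins 31–9.
  Ito vs Diaz: Ito wins 23–17.
  Ito vs Hale: Ito wins 23–17.
  Ito vs Khan: Khan wins 27–13.
  Gupta vs Diaz: Gupta wins 23–17.
  Gupta vs Hale: Hale wins 22–18.
  Gupta vs Khan: Khan wins 27–13.
  Diaz vs Hale: Diaz wins 27–13.
  Diaz vs Khan: Khan wins 27–13.
  Hale vs Khan: Khan wins 35–5.
Copeland scores (wins − losses):
  Ito: 2 − 2 = 0
  Gupta: 2 − 2 = 0
  Diaz: 1 − 3 = -2
  Hale: 1 − 3 = -2
  Khan: 4 − 0 = 4
Khan has the best Copeland score.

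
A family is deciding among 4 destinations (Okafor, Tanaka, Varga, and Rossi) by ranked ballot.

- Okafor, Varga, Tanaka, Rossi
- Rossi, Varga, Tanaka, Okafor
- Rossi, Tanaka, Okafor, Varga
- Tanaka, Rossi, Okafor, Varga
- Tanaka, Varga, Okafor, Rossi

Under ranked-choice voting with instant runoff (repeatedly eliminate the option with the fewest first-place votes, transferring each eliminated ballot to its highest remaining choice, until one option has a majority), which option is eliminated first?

Varga

Round 1: Tanaka 2, Rossi 2, Okafor 1, Varga 0. Varga has the fewest and is eliminated.
Round 2: Tanaka 2, Rossi 2, Okafor 1. Okafor has the fewest and is eliminated.
Round 3: Tanaka 3, Rossi 2. Tanaka has a majority.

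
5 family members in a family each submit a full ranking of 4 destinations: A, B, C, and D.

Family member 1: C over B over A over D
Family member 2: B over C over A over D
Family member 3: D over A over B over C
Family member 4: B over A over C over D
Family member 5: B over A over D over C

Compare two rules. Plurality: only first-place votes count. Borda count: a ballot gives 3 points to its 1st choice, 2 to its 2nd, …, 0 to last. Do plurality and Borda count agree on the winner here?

Yes

Plurality first-place counts: A 0, B 3, C 1, D 1 → B.
Borda totals: A 8, B 12, C 6, D 4 → B.
The two rules agree on B.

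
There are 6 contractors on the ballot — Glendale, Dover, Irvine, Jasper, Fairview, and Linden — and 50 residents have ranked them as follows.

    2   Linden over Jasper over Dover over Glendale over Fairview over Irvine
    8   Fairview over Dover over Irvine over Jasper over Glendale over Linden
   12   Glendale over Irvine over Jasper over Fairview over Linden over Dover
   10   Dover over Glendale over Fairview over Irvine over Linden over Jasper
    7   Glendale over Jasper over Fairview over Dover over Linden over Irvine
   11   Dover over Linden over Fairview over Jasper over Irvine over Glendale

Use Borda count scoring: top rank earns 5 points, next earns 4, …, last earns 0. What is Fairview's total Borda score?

Borda scores:
  Glendale: 2·2 + 8·1 + 12·5 + 10·4 + 7·5 + 11·0 = 147
  Dover: 2·3 + 8·4 + 12·0 + 10·5 + 7·2 + 11·5 = 157
  Irvine: 2·0 + 8·3 + 12·4 + 10·2 + 7·0 + 11·1 = 103
  Jasper: 2·4 + 8·2 + 12·3 + 10·0 + 7·4 + 11·2 = 110
  Fairview: 2·1 + 8·5 + 12·2 + 10·3 + 7·3 + 11·3 = 150
  Linden: 2·5 + 8·0 + 12·1 + 10·1 + 7·1 + 11·4 = 83

150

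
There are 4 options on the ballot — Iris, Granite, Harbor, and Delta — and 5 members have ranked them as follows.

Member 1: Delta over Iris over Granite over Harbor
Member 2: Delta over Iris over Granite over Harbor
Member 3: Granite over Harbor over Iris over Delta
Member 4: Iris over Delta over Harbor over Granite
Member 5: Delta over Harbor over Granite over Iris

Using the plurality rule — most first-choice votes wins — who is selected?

Delta

First-place vote totals:
  Iris: 1
  Granite: 1
  Harbor: 0
  Delta: 3
Delta has the most first-place votes.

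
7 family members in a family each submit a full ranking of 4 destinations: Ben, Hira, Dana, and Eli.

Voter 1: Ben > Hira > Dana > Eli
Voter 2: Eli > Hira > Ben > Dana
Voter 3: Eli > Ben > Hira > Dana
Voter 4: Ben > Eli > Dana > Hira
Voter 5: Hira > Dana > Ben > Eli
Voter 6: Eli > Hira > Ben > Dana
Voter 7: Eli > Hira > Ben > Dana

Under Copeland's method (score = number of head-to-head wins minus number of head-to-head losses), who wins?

Pairwise results:
  Ben vs Hira: Hira wins 4–3.
  Ben vs Dana: Ben wins 6–1.
  Ben vs Eli: Eli wins 4–3.
  Hira vs Dana: Hira wins 6–1.
  Hira vs Eli: Eli wins 5–2.
  Dana vs Eli: Eli wins 5–2.
Copeland scores (wins − losses):
  Ben: 1 − 2 = -1
  Hira: 2 − 1 = 1
  Dana: 0 − 3 = -3
  Eli: 3 − 0 = 3
Eli has the best Copeland score.

Eli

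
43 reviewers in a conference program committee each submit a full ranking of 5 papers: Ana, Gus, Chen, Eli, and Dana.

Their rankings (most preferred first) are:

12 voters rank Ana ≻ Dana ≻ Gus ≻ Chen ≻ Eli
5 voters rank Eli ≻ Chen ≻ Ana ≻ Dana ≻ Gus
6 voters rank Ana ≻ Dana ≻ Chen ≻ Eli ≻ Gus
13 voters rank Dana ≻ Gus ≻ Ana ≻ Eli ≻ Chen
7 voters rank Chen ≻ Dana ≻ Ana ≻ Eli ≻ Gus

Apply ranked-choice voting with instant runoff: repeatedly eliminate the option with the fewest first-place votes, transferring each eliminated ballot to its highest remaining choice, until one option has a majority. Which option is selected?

Ana

Round 1: Ana 18, Dana 13, Chen 7, Eli 5, Gus 0. Gus has the fewest and is eliminated.
Round 2: Ana 18, Dana 13, Chen 7, Eli 5. Eli has the fewest and is eliminated.
Round 3: Ana 18, Dana 13, Chen 12. Chen has the fewest and is eliminated.
Round 4: Ana 23, Dana 20. Ana has a majority.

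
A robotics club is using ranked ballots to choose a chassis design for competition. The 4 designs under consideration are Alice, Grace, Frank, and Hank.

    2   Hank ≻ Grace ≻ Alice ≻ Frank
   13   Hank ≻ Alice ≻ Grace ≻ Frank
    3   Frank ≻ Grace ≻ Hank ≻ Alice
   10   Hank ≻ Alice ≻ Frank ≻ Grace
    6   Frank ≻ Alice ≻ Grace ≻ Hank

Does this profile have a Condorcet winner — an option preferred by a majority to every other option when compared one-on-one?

Head-to-head results (34 voters total):
Alice vs Grace: Alice wins 29–5.
Alice vs Frank: Alice wins 25–9.
Alice vs Hank: Hank wins 28–6.
Grace vs Frank: Frank wins 19–15.
Grace vs Hank: Hank wins 25–9.
Frank vs Hank: Hank wins 25–9.
Hank beats each rival — Alice (28–6), Grace (25–9), Frank (25–9) — so Hank is the Condorcet winner.

Yes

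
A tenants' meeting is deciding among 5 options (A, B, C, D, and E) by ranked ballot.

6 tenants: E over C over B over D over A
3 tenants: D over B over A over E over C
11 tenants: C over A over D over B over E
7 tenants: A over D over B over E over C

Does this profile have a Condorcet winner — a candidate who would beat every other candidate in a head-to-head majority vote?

No

Head-to-head results (27 voters total):
A vs B: A wins 18–9.
A vs C: C wins 17–10.
A vs D: A wins 18–9.
A vs E: A wins 21–6.
B vs C: C wins 17–10.
B vs D: D wins 21–6.
B vs E: B wins 21–6.
C vs D: C wins 17–10.
C vs E: E wins 16–11.
D vs E: D wins 21–6.
No candidate beats all others: A beats E beats C beats A, a majority cycle.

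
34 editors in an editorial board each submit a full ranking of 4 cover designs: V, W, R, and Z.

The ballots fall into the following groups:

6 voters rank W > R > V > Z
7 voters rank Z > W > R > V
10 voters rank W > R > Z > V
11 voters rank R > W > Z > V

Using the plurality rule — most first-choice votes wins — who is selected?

W

First-place vote totals:
  V: 0
  W: 16
  R: 11
  Z: 7
W has the most first-place votes.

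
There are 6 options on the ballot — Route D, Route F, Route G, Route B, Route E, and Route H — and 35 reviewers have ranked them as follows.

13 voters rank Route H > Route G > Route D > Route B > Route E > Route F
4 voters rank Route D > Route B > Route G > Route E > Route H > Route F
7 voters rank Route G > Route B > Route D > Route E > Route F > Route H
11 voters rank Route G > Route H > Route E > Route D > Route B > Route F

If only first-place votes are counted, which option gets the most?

First-place vote totals:
  Route D: 4
  Route F: 0
  Route G: 18
  Route B: 0
  Route E: 0
  Route H: 13
Route G has the most first-place votes.

Route G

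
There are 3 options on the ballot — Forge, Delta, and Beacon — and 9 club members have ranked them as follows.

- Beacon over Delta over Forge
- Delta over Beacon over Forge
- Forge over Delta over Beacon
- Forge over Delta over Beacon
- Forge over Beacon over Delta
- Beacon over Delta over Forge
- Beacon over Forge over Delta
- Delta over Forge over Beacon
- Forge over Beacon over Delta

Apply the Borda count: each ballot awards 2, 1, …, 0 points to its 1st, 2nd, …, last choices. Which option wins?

Forge

Borda scores:
  Forge: 0 + 0 + 2 + 2 + 2 + 0 + 1 + 1 + 2 = 10
  Delta: 1 + 2 + 1 + 1 + 0 + 1 + 0 + 2 + 0 = 8
  Beacon: 2 + 1 + 0 + 0 + 1 + 2 + 2 + 0 + 1 = 9
Forge has the highest total.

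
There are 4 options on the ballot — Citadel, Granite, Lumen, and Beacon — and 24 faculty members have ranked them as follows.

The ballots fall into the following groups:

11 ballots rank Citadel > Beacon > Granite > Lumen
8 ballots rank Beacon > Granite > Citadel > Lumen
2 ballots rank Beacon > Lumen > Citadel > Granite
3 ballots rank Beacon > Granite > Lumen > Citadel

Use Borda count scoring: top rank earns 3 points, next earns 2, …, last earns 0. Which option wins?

Borda scores:
  Citadel: 11·3 + 8·1 + 2·1 + 3·0 = 43
  Granite: 11·1 + 8·2 + 2·0 + 3·2 = 33
  Lumen: 11·0 + 8·0 + 2·2 + 3·1 = 7
  Beacon: 11·2 + 8·3 + 2·3 + 3·3 = 61
Beacon has the highest total.

Beacon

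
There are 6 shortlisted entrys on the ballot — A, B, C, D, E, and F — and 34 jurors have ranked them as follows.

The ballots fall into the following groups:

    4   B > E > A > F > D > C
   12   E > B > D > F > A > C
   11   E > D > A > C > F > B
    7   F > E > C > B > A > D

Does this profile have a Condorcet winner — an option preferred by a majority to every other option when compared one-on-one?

Head-to-head results (34 voters total):
A vs B: B wins 23–11.
A vs C: A wins 27–7.
A vs D: D wins 23–11.
A vs E: E wins 34–0.
A vs F: F wins 19–15.
B vs C: C wins 18–16.
B vs D: B wins 23–11.
B vs E: E wins 30–4.
B vs F: F wins 18–16.
C vs D: D wins 27–7.
C vs E: E wins 34–0.
C vs F: F wins 23–11.
D vs E: E wins 34–0.
D vs F: D wins 23–11.
E vs F: E wins 27–7.
E beats each rival — A (34–0), B (30–4), C (34–0), D (34–0), F (27–7) — so E is the Condorcet winner.

Yes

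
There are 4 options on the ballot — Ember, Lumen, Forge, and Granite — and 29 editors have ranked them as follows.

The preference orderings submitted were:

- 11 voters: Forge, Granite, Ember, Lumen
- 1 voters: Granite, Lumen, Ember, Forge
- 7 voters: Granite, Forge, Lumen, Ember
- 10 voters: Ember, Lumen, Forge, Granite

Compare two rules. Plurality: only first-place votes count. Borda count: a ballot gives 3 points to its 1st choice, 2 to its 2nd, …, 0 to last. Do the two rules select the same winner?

Yes

Plurality first-place counts: Ember 10, Lumen 0, Forge 11, Granite 8 → Forge.
Borda totals: Ember 42, Lumen 29, Forge 57, Granite 46 → Forge.
The two rules agree on Forge.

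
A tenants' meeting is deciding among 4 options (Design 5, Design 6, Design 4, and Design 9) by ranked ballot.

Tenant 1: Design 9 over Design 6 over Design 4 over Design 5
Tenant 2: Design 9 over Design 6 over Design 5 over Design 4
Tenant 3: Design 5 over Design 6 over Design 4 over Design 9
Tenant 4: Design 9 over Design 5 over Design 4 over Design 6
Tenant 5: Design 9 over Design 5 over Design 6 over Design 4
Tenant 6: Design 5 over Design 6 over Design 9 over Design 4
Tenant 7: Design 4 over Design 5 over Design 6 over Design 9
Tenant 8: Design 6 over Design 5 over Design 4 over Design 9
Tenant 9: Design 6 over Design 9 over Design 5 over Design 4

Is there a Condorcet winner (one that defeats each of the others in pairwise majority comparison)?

Head-to-head results (9 voters total):
Design 5 vs Design 6: Design 5 wins 5–4.
Design 5 vs Design 4: Design 5 wins 7–2.
Design 5 vs Design 9: Design 9 wins 5–4.
Design 6 vs Design 4: Design 6 wins 7–2.
Design 6 vs Design 9: Design 6 wins 5–4.
Design 4 vs Design 9: Design 9 wins 6–3.
No candidate beats all others: Design 5 beats Design 6 beats Design 9 beats Design 5, a majority cycle.

No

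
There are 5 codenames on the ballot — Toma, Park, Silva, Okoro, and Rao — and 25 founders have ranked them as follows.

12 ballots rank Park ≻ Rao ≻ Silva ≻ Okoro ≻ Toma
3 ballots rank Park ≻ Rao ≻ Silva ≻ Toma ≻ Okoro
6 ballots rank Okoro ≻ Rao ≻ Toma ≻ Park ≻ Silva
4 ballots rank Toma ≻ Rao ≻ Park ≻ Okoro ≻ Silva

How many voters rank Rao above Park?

10

Ballots ranking Rao above Park: 6+4 = 10.
Ballots ranking Park above Rao: 12+3 = 15.
So 10 of 25 voters prefer Rao to Park.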